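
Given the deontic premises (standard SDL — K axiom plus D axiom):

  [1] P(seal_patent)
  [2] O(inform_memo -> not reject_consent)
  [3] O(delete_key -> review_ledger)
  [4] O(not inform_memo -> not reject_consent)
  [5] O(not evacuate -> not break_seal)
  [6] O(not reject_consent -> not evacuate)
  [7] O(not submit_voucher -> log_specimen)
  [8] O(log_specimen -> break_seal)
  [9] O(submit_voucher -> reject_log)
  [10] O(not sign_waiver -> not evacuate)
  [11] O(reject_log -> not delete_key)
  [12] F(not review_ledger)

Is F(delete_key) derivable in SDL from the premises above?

Yes

Premises 2 and 4 are O(inform_memo -> not reject_consent) and O(not inform_memo -> not reject_consent); every ideal world satisfies inform_memo or not inform_memo, so in either case not reject_consent holds — hence O(not reject_consent).
Applying K to premise 6 (O(not reject_consent -> not evacuate)) and O(not reject_consent) yields O(not evacuate).
Premise 5 is O(not evacuate -> not break_seal); since O(not evacuate), deontic closure gives O(not break_seal).
Premise 8, O(log_specimen -> break_seal), contraposes to O(not break_seal -> not log_specimen); with O(not break_seal) we get O(not log_specimen).
The contrapositive of premise 7 (O(not submit_voucher -> log_specimen)) is O(not log_specimen -> submit_voucher), and O(not log_specimen) is already established, so O(submit_voucher).
From O(submit_voucher) and premise 9, O(submit_voucher -> reject_log), we obtain O(reject_log).
Premise 11 is O(reject_log -> not delete_key); since O(reject_log), deontic closure gives O(not delete_key).
Premises 1, 3, 10, 12 do not contribute to this derivation.
So O(not delete_key) holds, i.e. F(delete_key). The claim follows.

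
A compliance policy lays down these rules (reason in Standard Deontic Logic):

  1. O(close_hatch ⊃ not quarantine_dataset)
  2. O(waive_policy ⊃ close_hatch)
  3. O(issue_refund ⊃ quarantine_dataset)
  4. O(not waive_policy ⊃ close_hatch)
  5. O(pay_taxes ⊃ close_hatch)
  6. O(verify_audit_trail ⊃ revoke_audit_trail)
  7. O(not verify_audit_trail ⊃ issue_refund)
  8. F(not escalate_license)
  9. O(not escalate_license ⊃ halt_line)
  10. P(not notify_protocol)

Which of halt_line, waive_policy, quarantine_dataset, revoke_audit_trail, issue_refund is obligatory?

revoke_audit_trail

By case analysis on waive_policy: premise 2 gives O(waive_policy ⊃ close_hatch) and premise 4 gives O(not waive_policy ⊃ close_hatch), so O(close_hatch) either way.
From O(close_hatch) and premise 1, O(close_hatch ⊃ not quarantine_dataset), we obtain O(not quarantine_dataset).
Premise 3, O(issue_refund ⊃ quarantine_dataset), contraposes to O(not quarantine_dataset ⊃ not issue_refund); with O(not quarantine_dataset) we get O(not issue_refund).
The contrapositive of premise 7 (O(not verify_audit_trail ⊃ issue_refund)) is O(not issue_refund ⊃ verify_audit_trail), and O(not issue_refund) is already established, so O(verify_audit_trail).
Applying K to premise 6 (O(verify_audit_trail ⊃ revoke_audit_trail)) and O(verify_audit_trail) yields O(revoke_audit_trail).
So O(revoke_audit_trail) holds — revoke_audit_trail is obligatory. None of the other listed options is made obligatory by any chain of premises.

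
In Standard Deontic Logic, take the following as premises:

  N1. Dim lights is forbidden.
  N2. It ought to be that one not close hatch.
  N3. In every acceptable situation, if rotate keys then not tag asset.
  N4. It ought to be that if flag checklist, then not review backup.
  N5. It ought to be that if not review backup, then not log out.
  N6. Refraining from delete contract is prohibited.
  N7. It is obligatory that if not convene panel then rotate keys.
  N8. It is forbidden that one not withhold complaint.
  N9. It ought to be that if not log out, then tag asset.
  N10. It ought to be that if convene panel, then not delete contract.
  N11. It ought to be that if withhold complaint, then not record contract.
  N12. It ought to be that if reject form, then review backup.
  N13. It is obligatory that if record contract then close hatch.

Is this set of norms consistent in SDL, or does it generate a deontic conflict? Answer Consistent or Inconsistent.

Premise 13 is O(record_contract → close_hatch), but O(record_contract) is not derivable from the premises, so it does not yield O(close_hatch).
So O(close_hatch) is not derivable, and the apparent clash with O(¬close_hatch) does not arise.
A world satisfying every obligation exists (e.g. close_hatch=false, convene_panel=false, delete_contract=true, dim_lights=false, flag_checklist=false, log_out=true, record_contract=false, reject_form=false, review_backup=true, rotate_keys=true, tag_asset=false, withhold_complaint=true); no atom is both obligatory and forbidden, so the set is consistent.

Consistent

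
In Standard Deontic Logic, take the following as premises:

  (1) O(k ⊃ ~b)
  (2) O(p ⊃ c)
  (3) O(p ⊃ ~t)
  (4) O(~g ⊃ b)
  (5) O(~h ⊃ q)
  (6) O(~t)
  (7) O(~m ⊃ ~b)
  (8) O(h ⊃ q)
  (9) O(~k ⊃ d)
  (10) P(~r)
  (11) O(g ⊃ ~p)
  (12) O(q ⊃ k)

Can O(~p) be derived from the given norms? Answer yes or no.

Premises 5 and 8 cover both cases: O(~h ⊃ q) and O(h ⊃ q). Since ~h ∨ h is a tautology, O(q) follows.
Premise 12 is O(q ⊃ k); since O(q), deontic closure gives O(k).
From O(k) and premise 1, O(k ⊃ ~b), we obtain O(~b).
Premise 4, O(~g ⊃ b), contraposes to O(~b ⊃ g); with O(~b) we get O(g).
With premise 11, O(g ⊃ ~p), the K-axiom yields O(~p).
Premises 2, 3, 6, 7, 9, 10 do not contribute to this derivation.
So O(~p) follows.

Yes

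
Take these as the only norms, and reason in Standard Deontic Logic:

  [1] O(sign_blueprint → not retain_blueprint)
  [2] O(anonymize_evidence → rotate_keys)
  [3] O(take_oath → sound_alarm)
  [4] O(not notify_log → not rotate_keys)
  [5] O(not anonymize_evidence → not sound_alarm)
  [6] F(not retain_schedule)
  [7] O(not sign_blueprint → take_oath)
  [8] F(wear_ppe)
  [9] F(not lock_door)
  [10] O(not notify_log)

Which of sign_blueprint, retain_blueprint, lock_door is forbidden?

Premise 10 states O(not notify_log) outright.
Premise 4 is O(not notify_log → not rotate_keys); since O(not notify_log), deontic closure gives O(not rotate_keys).
Premise 2 is O(anonymize_evidence → rotate_keys); contrapositively O(not rotate_keys → not anonymize_evidence). Since O(not rotate_keys) holds, K gives O(not anonymize_evidence).
Premise 5 is O(not anonymize_evidence → not sound_alarm); since O(not anonymize_evidence), deontic closure gives O(not sound_alarm).
The contrapositive of premise 3 (O(take_oath → sound_alarm)) is O(not sound_alarm → not take_oath), and O(not sound_alarm) is already established, so O(not take_oath).
Premise 7, O(not sign_blueprint → take_oath), contraposes to O(not take_oath → sign_blueprint); with O(not take_oath) we get O(sign_blueprint).
From O(sign_blueprint) and premise 1, O(sign_blueprint → not retain_blueprint), we obtain O(not retain_blueprint).
So O(not retain_blueprint) holds, i.e. retain_blueprint is forbidden. None of the other listed options is forbidden under the premises.

retain_blueprint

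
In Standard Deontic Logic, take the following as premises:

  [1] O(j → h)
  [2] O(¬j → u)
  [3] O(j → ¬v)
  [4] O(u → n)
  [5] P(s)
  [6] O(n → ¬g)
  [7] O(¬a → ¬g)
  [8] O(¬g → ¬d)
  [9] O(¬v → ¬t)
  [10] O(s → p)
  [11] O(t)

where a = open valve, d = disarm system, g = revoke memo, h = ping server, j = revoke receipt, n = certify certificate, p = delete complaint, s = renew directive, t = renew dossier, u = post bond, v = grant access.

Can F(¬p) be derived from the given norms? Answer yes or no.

Premise 10 is O(s → p), but O(s) is not derivable from the premises (the permission P(s) asserts only ¬O(¬s), not O(s)), so it does not yield O(p).
No other premise forces O(p). An ideal world satisfying every premise can still have ¬p true, so F(¬p) is not derivable.

No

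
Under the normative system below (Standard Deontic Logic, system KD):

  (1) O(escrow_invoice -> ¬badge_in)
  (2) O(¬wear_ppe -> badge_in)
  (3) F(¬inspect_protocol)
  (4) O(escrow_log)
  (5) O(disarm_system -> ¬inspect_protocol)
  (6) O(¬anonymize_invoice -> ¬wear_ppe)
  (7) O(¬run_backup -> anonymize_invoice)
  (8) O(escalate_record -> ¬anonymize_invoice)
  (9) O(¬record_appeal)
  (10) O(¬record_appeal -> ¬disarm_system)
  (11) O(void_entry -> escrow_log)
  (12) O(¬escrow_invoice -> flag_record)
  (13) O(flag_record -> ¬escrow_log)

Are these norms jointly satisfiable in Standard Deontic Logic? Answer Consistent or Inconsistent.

Consistent

Premise 5 is O(disarm_system -> ¬inspect_protocol), but O(disarm_system) is not derivable from the premises, so it does not yield O(¬inspect_protocol).
So O(¬inspect_protocol) is not derivable, and the apparent clash with O(inspect_protocol) does not arise.
A world satisfying every obligation exists (e.g. anonymize_invoice=true, badge_in=false, disarm_system=false, escalate_record=false, escrow_invoice=true, escrow_log=true, flag_record=false, inspect_protocol=true, record_appeal=false, run_backup=false, void_entry=false, wear_ppe=true); no atom is both obligatory and forbidden, so the set is consistent.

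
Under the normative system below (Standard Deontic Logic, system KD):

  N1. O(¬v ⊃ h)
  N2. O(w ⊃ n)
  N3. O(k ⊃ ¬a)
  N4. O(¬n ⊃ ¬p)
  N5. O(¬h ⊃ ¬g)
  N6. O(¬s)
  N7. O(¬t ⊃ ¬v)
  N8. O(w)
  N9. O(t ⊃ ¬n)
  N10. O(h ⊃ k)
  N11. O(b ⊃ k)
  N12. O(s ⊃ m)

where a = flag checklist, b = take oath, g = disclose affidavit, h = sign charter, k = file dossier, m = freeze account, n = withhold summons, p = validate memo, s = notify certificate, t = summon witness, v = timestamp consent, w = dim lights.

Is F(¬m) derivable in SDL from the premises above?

Premise 12 is O(s ⊃ m), but O(s) is not derivable from the premises, so it does not yield O(m).
No other premise forces O(m). An ideal world satisfying every premise can still have ¬m true, so F(¬m) is not derivable.

No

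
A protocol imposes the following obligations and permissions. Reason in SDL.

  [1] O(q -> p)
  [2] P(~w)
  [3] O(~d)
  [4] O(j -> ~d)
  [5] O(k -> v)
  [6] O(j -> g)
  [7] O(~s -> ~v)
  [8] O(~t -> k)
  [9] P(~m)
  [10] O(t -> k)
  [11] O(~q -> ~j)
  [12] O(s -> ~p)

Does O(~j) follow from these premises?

By case analysis on t: premise 10 gives O(t -> k) and premise 8 gives O(~t -> k), so O(k) either way.
From O(k) and premise 5, O(k -> v), we obtain O(v).
Premise 7 is O(~s -> ~v); contrapositively O(v -> s). Since O(v) holds, K gives O(s).
With premise 12, O(s -> ~p), the K-axiom yields O(~p).
Premise 1 is O(q -> p); contrapositively O(~p -> ~q). Since O(~p) holds, K gives O(~q).
Applying K to premise 11 (O(~q -> ~j)) and O(~q) yields O(~j).
Premises 2, 3, 4, 6, 9 do not contribute to this derivation.
So O(~j) follows.

Yes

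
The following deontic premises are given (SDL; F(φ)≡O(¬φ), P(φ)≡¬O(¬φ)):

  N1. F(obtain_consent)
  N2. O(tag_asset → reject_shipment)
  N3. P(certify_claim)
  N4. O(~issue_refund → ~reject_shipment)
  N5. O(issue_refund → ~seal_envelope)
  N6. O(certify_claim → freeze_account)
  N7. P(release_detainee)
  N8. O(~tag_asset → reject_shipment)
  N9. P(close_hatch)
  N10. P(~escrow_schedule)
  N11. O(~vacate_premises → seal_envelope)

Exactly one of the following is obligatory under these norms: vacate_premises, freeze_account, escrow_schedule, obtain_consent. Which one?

By case analysis on ~tag_asset: premise 8 gives O(~tag_asset → reject_shipment) and premise 2 gives O(tag_asset → reject_shipment), so O(reject_shipment) either way.
Premise 4 is O(~issue_refund → ~reject_shipment); contrapositively O(reject_shipment → issue_refund). Since O(reject_shipment) holds, K gives O(issue_refund).
From O(issue_refund) and premise 5, O(issue_refund → ~seal_envelope), we obtain O(~seal_envelope).
Premise 11 is O(~vacate_premises → seal_envelope); contrapositively O(~seal_envelope → vacate_premises). Since O(~seal_envelope) holds, K gives O(vacate_premises).
So O(vacate_premises) holds — vacate_premises is obligatory. None of the other listed options is made obligatory by any chain of premises.

vacate_premises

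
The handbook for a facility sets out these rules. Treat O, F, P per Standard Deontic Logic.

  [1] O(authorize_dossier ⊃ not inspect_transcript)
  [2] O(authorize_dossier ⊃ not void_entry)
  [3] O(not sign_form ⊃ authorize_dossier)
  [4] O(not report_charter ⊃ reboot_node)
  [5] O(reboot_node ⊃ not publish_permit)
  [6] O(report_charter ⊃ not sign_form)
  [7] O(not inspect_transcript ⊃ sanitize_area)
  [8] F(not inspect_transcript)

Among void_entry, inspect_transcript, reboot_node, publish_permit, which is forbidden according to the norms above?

F(not inspect_transcript) at premise 8 means O(inspect_transcript).
Premise 1, O(authorize_dossier ⊃ not inspect_transcript), contraposes to O(inspect_transcript ⊃ not authorize_dossier); with O(inspect_transcript) we get O(not authorize_dossier).
The contrapositive of premise 3 (O(not sign_form ⊃ authorize_dossier)) is O(not authorize_dossier ⊃ sign_form), and O(not authorize_dossier) is already established, so O(sign_form).
Premise 6, O(report_charter ⊃ not sign_form), contraposes to O(sign_form ⊃ not report_charter); with O(sign_form) we get O(not report_charter).
Applying K to premise 4 (O(not report_charter ⊃ reboot_node)) and O(not report_charter) yields O(reboot_node).
With premise 5, O(reboot_node ⊃ not publish_permit), the K-axiom yields O(not publish_permit).
So O(not publish_permit) holds, i.e. publish_permit is forbidden. None of the other listed options is forbidden under the premises.

publish_permit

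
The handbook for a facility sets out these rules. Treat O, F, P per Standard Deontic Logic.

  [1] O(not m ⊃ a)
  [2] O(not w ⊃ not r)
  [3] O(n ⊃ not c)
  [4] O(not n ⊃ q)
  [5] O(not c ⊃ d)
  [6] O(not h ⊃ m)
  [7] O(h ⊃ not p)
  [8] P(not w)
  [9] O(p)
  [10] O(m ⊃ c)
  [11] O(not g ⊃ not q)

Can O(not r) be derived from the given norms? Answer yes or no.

No

Premise 2 is O(not w ⊃ not r), but O(not w) is not derivable from the premises (the permission P(not w) asserts only not O(w), not O(not w)), so it does not yield O(not r).
No other premise forces O(not r). An ideal world satisfying every premise can still have not r false, so O(not r) is not derivable.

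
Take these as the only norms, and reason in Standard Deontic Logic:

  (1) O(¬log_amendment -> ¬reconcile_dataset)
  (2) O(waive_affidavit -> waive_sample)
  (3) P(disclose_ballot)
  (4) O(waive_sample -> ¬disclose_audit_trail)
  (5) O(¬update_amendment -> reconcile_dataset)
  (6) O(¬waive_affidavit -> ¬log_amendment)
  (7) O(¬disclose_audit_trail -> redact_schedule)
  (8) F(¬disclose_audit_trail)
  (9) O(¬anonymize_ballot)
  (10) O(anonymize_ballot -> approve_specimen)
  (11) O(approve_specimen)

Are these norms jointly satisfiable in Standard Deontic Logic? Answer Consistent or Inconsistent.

Premise 10 is O(anonymize_ballot -> approve_specimen); even if O(approve_specimen) held, inferring O(anonymize_ballot) would be affirming the consequent — invalid.
So O(anonymize_ballot) is not derivable, and the apparent clash with O(¬anonymize_ballot) does not arise.
A world satisfying every obligation exists (e.g. anonymize_ballot=false, approve_specimen=true, disclose_audit_trail=true, disclose_ballot=false, log_amendment=false, reconcile_dataset=false, redact_schedule=false, update_amendment=true, waive_affidavit=false, waive_sample=false); no atom is both obligatory and forbidden, so the set is consistent.

Consistent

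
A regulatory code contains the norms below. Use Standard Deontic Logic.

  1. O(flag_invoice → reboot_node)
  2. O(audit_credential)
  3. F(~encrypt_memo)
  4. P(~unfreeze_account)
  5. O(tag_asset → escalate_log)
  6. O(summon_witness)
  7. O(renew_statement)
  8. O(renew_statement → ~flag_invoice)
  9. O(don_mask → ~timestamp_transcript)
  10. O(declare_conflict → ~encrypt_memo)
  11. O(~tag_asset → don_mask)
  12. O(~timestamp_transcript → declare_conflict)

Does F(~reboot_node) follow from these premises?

Premise 1 is O(flag_invoice → reboot_node), but O(flag_invoice) is not derivable from the premises, so it does not yield O(reboot_node).
No other premise forces O(reboot_node). An ideal world satisfying every premise can still have ~reboot_node true, so F(~reboot_node) is not derivable.

No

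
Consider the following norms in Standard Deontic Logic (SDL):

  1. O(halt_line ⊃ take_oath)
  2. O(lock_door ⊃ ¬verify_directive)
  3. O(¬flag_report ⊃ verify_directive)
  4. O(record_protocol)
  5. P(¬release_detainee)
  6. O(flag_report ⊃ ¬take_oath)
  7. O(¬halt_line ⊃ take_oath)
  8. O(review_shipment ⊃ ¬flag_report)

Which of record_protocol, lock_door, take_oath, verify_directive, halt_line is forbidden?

lock_door

Premises 7 and 1 are O(¬halt_line ⊃ take_oath) and O(halt_line ⊃ take_oath); every ideal world satisfies ¬halt_line or halt_line, so in either case take_oath holds — hence O(take_oath).
Premise 6 is O(flag_report ⊃ ¬take_oath); contrapositively O(take_oath ⊃ ¬flag_report). Since O(take_oath) holds, K gives O(¬flag_report).
Premise 3 is O(¬flag_report ⊃ verify_directive); since O(¬flag_report), deontic closure gives O(verify_directive).
Premise 2, O(lock_door ⊃ ¬verify_directive), contraposes to O(verify_directive ⊃ ¬lock_door); with O(verify_directive) we get O(¬lock_door).
So O(¬lock_door) holds, i.e. lock_door is forbidden. None of the other listed options is forbidden under the premises.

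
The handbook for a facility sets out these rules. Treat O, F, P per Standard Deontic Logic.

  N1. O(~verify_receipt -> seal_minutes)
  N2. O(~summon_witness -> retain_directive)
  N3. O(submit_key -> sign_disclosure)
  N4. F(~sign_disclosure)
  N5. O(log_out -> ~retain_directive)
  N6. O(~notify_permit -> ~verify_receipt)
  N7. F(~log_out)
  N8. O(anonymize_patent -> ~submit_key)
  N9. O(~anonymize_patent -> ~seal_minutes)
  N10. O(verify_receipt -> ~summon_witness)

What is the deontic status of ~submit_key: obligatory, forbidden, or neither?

Obligatory

F(~log_out) at premise 7 means O(log_out).
From O(log_out) and premise 5, O(log_out -> ~retain_directive), we obtain O(~retain_directive).
The contrapositive of premise 2 (O(~summon_witness -> retain_directive)) is O(~retain_directive -> summon_witness), and O(~retain_directive) is already established, so O(summon_witness).
Premise 10 is O(verify_receipt -> ~summon_witness); contrapositively O(summon_witness -> ~verify_receipt). Since O(summon_witness) holds, K gives O(~verify_receipt).
Premise 1 is O(~verify_receipt -> seal_minutes); since O(~verify_receipt), deontic closure gives O(seal_minutes).
The contrapositive of premise 9 (O(~anonymize_patent -> ~seal_minutes)) is O(seal_minutes -> anonymize_patent), and O(seal_minutes) is already established, so O(anonymize_patent).
Applying K to premise 8 (O(anonymize_patent -> ~submit_key)) and O(anonymize_patent) yields O(~submit_key).
Premises 3, 4, 6 do not contribute to this derivation.
Hence ~submit_key is obligatory.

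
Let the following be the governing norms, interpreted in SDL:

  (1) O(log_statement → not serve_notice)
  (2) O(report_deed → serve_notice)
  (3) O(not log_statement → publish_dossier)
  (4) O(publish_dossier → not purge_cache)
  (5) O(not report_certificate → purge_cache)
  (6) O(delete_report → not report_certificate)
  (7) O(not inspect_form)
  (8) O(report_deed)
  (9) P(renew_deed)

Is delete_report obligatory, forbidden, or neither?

From premise 8 we have O(report_deed).
Premise 2 is O(report_deed → serve_notice); since O(report_deed), deontic closure gives O(serve_notice).
The contrapositive of premise 1 (O(log_statement → not serve_notice)) is O(serve_notice → not log_statement), and O(serve_notice) is already established, so O(not log_statement).
From O(not log_statement) and premise 3, O(not log_statement → publish_dossier), we obtain O(publish_dossier).
Applying K to premise 4 (O(publish_dossier → not purge_cache)) and O(publish_dossier) yields O(not purge_cache).
The contrapositive of premise 5 (O(not report_certificate → purge_cache)) is O(not purge_cache → report_certificate), and O(not purge_cache) is already established, so O(report_certificate).
The contrapositive of premise 6 (O(delete_report → not report_certificate)) is O(report_certificate → not delete_report), and O(report_certificate) is already established, so O(not delete_report).
Premises 7, 9 do not contribute to this derivation.
Thus O(not delete_report), which is F(delete_report): delete_report is forbidden.

Forbidden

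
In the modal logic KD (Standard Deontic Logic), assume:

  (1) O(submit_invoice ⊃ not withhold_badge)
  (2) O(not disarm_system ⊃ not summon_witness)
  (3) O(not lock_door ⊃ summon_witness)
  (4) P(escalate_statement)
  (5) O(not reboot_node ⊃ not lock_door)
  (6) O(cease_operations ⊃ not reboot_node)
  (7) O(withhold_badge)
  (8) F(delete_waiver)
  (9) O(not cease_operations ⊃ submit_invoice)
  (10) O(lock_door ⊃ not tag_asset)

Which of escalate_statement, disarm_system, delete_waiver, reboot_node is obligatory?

Premise 7 states O(withhold_badge) outright.
The contrapositive of premise 1 (O(submit_invoice ⊃ not withhold_badge)) is O(withhold_badge ⊃ not submit_invoice), and O(withhold_badge) is already established, so O(not submit_invoice).
The contrapositive of premise 9 (O(not cease_operations ⊃ submit_invoice)) is O(not submit_invoice ⊃ cease_operations), and O(not submit_invoice) is already established, so O(cease_operations).
Premise 6 is O(cease_operations ⊃ not reboot_node); since O(cease_operations), deontic closure gives O(not reboot_node).
From O(not reboot_node) and premise 5, O(not reboot_node ⊃ not lock_door), we obtain O(not lock_door).
From O(not lock_door) and premise 3, O(not lock_door ⊃ summon_witness), we obtain O(summon_witness).
The contrapositive of premise 2 (O(not disarm_system ⊃ not summon_witness)) is O(summon_witness ⊃ disarm_system), and O(summon_witness) is already established, so O(disarm_system).
So O(disarm_system) holds — disarm_system is obligatory. None of the other listed options is made obligatory by any chain of premises.

disarm_system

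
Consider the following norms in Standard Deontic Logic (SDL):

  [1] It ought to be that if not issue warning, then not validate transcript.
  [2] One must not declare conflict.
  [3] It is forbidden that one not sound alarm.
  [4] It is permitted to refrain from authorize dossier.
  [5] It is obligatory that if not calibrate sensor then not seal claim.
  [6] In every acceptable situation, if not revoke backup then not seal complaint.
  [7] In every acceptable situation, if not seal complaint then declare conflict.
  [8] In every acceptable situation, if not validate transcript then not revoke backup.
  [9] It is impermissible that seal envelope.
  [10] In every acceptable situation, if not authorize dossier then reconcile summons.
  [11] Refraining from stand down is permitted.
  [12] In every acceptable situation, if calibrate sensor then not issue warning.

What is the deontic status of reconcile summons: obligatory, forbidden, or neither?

Premise 10 is O(¬authorize_dossier → reconcile_summons), but O(¬authorize_dossier) is not derivable from the premises (the permission P(¬authorize_dossier) asserts only ¬O(authorize_dossier), not O(¬authorize_dossier)), so it does not yield O(reconcile_summons).
No premise or chain of K-axiom applications forces O(reconcile_summons), and none forces O(¬reconcile_summons). So reconcile_summons is neither obligatory nor forbidden under these norms.

Neither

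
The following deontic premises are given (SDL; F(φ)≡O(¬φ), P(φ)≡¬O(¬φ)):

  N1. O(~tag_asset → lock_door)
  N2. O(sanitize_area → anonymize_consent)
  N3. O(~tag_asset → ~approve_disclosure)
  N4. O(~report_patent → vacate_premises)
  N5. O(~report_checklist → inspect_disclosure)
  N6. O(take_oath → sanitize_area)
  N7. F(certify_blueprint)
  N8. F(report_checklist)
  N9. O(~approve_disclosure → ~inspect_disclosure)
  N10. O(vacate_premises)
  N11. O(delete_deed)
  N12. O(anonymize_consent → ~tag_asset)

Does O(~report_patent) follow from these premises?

Premise 4 is O(~report_patent → vacate_premises); even if O(vacate_premises) held, inferring O(~report_patent) would be affirming the consequent — invalid.
No other premise forces O(~report_patent). An ideal world satisfying every premise can still have ~report_patent false, so O(~report_patent) is not derivable.

No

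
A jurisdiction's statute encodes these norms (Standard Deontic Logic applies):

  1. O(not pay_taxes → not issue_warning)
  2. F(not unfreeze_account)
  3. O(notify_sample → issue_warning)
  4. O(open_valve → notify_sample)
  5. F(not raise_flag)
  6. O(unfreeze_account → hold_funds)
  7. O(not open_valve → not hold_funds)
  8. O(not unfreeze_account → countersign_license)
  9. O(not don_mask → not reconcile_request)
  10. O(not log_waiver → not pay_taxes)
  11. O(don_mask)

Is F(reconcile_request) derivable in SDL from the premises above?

Premise 9 is O(not don_mask → not reconcile_request), but O(not don_mask) is not derivable from the premises, so it does not yield O(not reconcile_request).
No other premise forces O(not reconcile_request). An ideal world satisfying every premise can still have reconcile_request true, so F(reconcile_request) is not derivable.

No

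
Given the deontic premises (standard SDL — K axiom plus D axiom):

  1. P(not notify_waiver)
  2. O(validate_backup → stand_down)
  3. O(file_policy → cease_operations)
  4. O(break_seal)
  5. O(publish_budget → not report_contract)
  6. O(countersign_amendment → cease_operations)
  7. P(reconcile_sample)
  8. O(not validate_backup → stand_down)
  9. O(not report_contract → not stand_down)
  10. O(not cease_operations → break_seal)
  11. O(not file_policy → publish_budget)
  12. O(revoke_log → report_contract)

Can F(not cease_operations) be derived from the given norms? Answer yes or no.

Yes

Premises 2 and 8 are O(validate_backup → stand_down) and O(not validate_backup → stand_down); every ideal world satisfies validate_backup or not validate_backup, so in either case stand_down holds — hence O(stand_down).
Premise 9, O(not report_contract → not stand_down), contraposes to O(stand_down → report_contract); with O(stand_down) we get O(report_contract).
The contrapositive of premise 5 (O(publish_budget → not report_contract)) is O(report_contract → not publish_budget), and O(report_contract) is already established, so O(not publish_budget).
Premise 11 is O(not file_policy → publish_budget); contrapositively O(not publish_budget → file_policy). Since O(not publish_budget) holds, K gives O(file_policy).
With premise 3, O(file_policy → cease_operations), the K-axiom yields O(cease_operations).
Premises 1, 4, 6, 7, 10, 12 do not contribute to this derivation.
So O(cease_operations) holds, i.e. F(not cease_operations). The claim follows.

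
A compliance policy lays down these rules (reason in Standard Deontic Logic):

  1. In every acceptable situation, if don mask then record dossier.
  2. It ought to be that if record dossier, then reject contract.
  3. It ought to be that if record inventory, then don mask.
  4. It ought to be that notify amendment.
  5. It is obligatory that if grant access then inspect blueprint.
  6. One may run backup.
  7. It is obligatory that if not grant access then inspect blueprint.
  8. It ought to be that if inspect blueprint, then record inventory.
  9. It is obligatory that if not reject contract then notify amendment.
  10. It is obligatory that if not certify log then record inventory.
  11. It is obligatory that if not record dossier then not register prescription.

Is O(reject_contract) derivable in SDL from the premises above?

Yes

Premises 5 and 7 are O(grant_access → inspect_blueprint) and O(¬grant_access → inspect_blueprint); every ideal world satisfies grant_access or ¬grant_access, so in either case inspect_blueprint holds — hence O(inspect_blueprint).
Applying K to premise 8 (O(inspect_blueprint → record_inventory)) and O(inspect_blueprint) yields O(record_inventory).
From O(record_inventory) and premise 3, O(record_inventory → don_mask), we obtain O(don_mask).
Premise 1 is O(don_mask → record_dossier); since O(don_mask), deontic closure gives O(record_dossier).
With premise 2, O(record_dossier → reject_contract), the K-axiom yields O(reject_contract).
Premises 4, 6, 9, 10, 11 do not contribute to this derivation.
So O(reject_contract) follows.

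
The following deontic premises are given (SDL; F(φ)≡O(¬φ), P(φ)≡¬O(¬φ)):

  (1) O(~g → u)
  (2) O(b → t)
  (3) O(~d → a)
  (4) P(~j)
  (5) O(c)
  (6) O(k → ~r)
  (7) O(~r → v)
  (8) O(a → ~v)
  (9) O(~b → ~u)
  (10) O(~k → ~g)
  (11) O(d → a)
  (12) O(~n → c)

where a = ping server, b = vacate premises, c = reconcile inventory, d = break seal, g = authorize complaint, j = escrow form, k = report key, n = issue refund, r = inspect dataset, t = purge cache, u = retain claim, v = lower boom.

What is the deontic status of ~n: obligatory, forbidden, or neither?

Neither

Premise 12 is O(~n → c); even if O(c) held, inferring O(~n) would be affirming the consequent — invalid.
No premise or chain of K-axiom applications forces O(~n), and none forces O(n). So ~n is neither obligatory nor forbidden under these norms.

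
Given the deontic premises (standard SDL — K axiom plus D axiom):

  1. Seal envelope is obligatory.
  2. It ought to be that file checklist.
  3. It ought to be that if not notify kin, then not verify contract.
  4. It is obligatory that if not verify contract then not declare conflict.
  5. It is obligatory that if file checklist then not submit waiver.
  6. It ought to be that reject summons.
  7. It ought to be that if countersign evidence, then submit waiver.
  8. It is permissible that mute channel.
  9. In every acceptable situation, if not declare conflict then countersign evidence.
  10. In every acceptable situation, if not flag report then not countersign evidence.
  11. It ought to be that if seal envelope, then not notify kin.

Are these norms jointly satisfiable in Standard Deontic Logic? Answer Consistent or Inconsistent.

From premise 2 we have O(file_checklist).
With premise 5, O(file_checklist → ¬submit_waiver), the K-axiom yields O(¬submit_waiver).
Premise 7 is O(countersign_evidence → submit_waiver); contrapositively O(¬submit_waiver → ¬countersign_evidence). Since O(¬submit_waiver) holds, K gives O(¬countersign_evidence).
Premise 9 is O(¬declare_conflict → countersign_evidence); contrapositively O(¬countersign_evidence → declare_conflict). Since O(¬countersign_evidence) holds, K gives O(declare_conflict).
Premise 4 is O(¬verify_contract → ¬declare_conflict); contrapositively O(declare_conflict → verify_contract). Since O(declare_conflict) holds, K gives O(verify_contract).
The contrapositive of premise 3 (O(¬notify_kin → ¬verify_contract)) is O(verify_contract → notify_kin), and O(verify_contract) is already established, so O(notify_kin).
Premise 11 is O(seal_envelope → ¬notify_kin); contrapositively O(notify_kin → ¬seal_envelope). Since O(notify_kin) holds, K gives O(¬seal_envelope).
Yet premise 1 states O(seal_envelope).
We now have both O(¬seal_envelope) and O(seal_envelope) — seal_envelope is simultaneously obligatory and forbidden, violating the D-axiom.

Inconsistent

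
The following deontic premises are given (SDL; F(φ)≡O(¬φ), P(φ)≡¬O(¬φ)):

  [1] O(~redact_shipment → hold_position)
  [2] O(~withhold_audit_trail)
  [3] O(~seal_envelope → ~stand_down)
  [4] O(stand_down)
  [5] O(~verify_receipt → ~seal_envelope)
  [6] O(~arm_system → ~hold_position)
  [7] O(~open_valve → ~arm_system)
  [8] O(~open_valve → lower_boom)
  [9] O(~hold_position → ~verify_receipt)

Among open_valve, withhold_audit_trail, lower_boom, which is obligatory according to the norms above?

From premise 4 we have O(stand_down).
Premise 3, O(~seal_envelope → ~stand_down), contraposes to O(stand_down → seal_envelope); with O(stand_down) we get O(seal_envelope).
The contrapositive of premise 5 (O(~verify_receipt → ~seal_envelope)) is O(seal_envelope → verify_receipt), and O(seal_envelope) is already established, so O(verify_receipt).
The contrapositive of premise 9 (O(~hold_position → ~verify_receipt)) is O(verify_receipt → hold_position), and O(verify_receipt) is already established, so O(hold_position).
Premise 6 is O(~arm_system → ~hold_position); contrapositively O(hold_position → arm_system). Since O(hold_position) holds, K gives O(arm_system).
The contrapositive of premise 7 (O(~open_valve → ~arm_system)) is O(arm_system → open_valve), and O(arm_system) is already established, so O(open_valve).
So O(open_valve) holds — open_valve is obligatory. None of the other listed options is made obligatory by any chain of premises.

open_valve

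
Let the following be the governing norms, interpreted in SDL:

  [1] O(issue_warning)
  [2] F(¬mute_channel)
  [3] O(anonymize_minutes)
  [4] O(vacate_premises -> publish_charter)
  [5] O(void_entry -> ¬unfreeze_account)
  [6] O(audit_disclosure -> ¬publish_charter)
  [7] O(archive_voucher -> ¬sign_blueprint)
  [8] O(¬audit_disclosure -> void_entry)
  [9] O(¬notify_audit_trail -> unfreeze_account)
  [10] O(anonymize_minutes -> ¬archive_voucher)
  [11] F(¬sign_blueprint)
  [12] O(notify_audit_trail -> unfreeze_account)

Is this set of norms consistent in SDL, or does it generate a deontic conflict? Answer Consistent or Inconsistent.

Consistent

Premise 7 is O(archive_voucher -> ¬sign_blueprint), but O(archive_voucher) is not derivable from the premises, so it does not yield O(¬sign_blueprint).
So O(¬sign_blueprint) is not derivable, and the apparent clash with O(sign_blueprint) does not arise.
A world satisfying every obligation exists (e.g. anonymize_minutes=true, archive_voucher=false, audit_disclosure=true, issue_warning=true, mute_channel=true, notify_audit_trail=false, publish_charter=false, sign_blueprint=true, unfreeze_account=true, vacate_premises=false, void_entry=false); no atom is both obligatory and forbidden, so the set is consistent.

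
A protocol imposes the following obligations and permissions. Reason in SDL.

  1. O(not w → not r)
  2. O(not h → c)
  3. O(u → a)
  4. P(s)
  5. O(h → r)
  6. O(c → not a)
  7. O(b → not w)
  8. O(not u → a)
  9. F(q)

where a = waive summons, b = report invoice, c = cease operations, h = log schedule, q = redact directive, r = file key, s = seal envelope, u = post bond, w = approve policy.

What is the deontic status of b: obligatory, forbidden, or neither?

Forbidden

Premises 3 and 8 are O(u → a) and O(not u → a); every ideal world satisfies u or not u, so in either case a holds — hence O(a).
Premise 6, O(c → not a), contraposes to O(a → not c); with O(a) we get O(not c).
Premise 2 is O(not h → c); contrapositively O(not c → h). Since O(not c) holds, K gives O(h).
Applying K to premise 5 (O(h → r)) and O(h) yields O(r).
Premise 1, O(not w → not r), contraposes to O(r → w); with O(r) we get O(w).
The contrapositive of premise 7 (O(b → not w)) is O(w → not b), and O(w) is already established, so O(not b).
Premises 4, 9 do not contribute to this derivation.
Thus O(not b), which is F(b): b is forbidden.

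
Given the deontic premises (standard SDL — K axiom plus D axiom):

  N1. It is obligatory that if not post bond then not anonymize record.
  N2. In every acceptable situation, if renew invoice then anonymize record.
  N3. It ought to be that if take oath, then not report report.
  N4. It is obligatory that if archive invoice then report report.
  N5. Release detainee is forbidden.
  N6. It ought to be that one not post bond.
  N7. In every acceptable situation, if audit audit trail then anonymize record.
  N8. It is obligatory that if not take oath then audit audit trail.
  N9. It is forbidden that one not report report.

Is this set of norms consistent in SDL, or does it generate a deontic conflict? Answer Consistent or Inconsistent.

Inconsistent

F(¬report_report) at premise 9 means O(report_report).
The contrapositive of premise 3 (O(take_oath → ¬report_report)) is O(report_report → ¬take_oath), and O(report_report) is already established, so O(¬take_oath).
Applying K to premise 8 (O(¬take_oath → audit_audit_trail)) and O(¬take_oath) yields O(audit_audit_trail).
With premise 7, O(audit_audit_trail → anonymize_record), the K-axiom yields O(anonymize_record).
The contrapositive of premise 1 (O(¬post_bond → ¬anonymize_record)) is O(anonymize_record → post_bond), and O(anonymize_record) is already established, so O(post_bond).
However, premise 6 gives O(¬post_bond).
We now have both O(post_bond) and O(¬post_bond) — post_bond is simultaneously obligatory and forbidden, violating the D-axiom.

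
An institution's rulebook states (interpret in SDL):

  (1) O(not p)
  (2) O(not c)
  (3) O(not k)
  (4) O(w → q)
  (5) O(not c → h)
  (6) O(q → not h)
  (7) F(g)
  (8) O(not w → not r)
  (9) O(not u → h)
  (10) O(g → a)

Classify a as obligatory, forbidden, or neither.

Neither

Premise 10 is O(g → a), but O(g) is not derivable from the premises, so it does not yield O(a).
No premise or chain of K-axiom applications forces O(a), and none forces O(not a). So a is neither obligatory nor forbidden under these norms.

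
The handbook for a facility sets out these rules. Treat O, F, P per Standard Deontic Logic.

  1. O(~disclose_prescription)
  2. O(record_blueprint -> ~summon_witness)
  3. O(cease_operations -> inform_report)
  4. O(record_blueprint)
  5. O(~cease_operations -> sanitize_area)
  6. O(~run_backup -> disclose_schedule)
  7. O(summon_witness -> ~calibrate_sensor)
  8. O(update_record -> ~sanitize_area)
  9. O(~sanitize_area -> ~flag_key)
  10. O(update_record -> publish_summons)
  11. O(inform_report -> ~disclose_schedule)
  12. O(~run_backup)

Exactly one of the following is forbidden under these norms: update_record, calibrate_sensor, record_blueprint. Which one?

update_record

Premise 12 states O(~run_backup) outright.
From O(~run_backup) and premise 6, O(~run_backup -> disclose_schedule), we obtain O(disclose_schedule).
The contrapositive of premise 11 (O(inform_report -> ~disclose_schedule)) is O(disclose_schedule -> ~inform_report), and O(disclose_schedule) is already established, so O(~inform_report).
The contrapositive of premise 3 (O(cease_operations -> inform_report)) is O(~inform_report -> ~cease_operations), and O(~inform_report) is already established, so O(~cease_operations).
From O(~cease_operations) and premise 5, O(~cease_operations -> sanitize_area), we obtain O(sanitize_area).
Premise 8 is O(update_record -> ~sanitize_area); contrapositively O(sanitize_area -> ~update_record). Since O(sanitize_area) holds, K gives O(~update_record).
So O(~update_record) holds, i.e. update_record is forbidden. None of the other listed options is forbidden under the premises.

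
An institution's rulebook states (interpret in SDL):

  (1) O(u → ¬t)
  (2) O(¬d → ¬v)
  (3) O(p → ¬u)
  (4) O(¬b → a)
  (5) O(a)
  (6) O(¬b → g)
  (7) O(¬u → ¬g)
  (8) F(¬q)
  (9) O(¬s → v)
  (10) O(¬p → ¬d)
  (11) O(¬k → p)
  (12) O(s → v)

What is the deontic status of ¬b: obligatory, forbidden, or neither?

Forbidden

Premises 9 and 12 are O(¬s → v) and O(s → v); every ideal world satisfies ¬s or s, so in either case v holds — hence O(v).
The contrapositive of premise 2 (O(¬d → ¬v)) is O(v → d), and O(v) is already established, so O(d).
The contrapositive of premise 10 (O(¬p → ¬d)) is O(d → p), and O(d) is already established, so O(p).
With premise 3, O(p → ¬u), the K-axiom yields O(¬u).
From O(¬u) and premise 7, O(¬u → ¬g), we obtain O(¬g).
The contrapositive of premise 6 (O(¬b → g)) is O(¬g → b), and O(¬g) is already established, so O(b).
Premises 1, 4, 5, 8, 11 do not contribute to this derivation.
Thus O(b), which is F(¬b): ¬b is forbidden.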